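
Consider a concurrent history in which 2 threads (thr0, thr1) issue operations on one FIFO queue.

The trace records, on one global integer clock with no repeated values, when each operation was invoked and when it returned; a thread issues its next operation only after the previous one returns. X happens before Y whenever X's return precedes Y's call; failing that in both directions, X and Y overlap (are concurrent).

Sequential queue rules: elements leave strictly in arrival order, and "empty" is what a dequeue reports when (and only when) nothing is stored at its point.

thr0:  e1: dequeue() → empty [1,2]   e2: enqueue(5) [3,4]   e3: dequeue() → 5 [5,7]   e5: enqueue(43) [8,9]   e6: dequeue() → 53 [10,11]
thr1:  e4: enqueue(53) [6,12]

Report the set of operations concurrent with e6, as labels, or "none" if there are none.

e4

concurrent with e6 ([10,11]): every op whose interval crosses 10..11
e1 [1,2]: before
e2 [3,4]: before
e3 [5,7]: before
e4 [6,12]: concurrent
e5 [8,9]: before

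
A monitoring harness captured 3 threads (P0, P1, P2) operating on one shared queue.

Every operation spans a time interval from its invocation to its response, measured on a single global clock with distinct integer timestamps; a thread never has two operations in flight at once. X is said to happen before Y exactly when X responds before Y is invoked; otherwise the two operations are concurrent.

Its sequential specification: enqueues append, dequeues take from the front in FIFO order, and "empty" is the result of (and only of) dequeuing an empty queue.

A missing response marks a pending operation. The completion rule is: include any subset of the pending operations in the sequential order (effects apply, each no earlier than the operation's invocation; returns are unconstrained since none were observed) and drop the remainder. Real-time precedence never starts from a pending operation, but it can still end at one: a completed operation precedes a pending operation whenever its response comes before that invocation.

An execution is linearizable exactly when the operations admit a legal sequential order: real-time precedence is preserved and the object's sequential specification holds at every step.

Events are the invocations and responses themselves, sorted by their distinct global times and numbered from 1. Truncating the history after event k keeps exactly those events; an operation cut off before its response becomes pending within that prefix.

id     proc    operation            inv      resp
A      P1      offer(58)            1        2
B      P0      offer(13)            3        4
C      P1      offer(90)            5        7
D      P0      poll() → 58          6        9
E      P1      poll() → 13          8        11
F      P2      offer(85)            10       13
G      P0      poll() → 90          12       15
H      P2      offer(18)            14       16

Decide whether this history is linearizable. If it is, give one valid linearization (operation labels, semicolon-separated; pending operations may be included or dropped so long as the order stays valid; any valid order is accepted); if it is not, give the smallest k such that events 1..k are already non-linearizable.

after step 1 (A offer(58)): queue <58>
after step 2 (B offer(13)): queue <58,13>
after step 3 (C offer(90)): queue <58,13,90>
after step 4 (D poll() → 58): queue <13,90>
after step 5 (E poll() → 13): queue <90>
after step 6 (F offer(85)): queue <90,85>
after step 7 (G poll() → 90): queue <85>
after step 8 (H offer(18)): queue <85,18>

linearizable — witness: A; B; C; D; E; F; G; H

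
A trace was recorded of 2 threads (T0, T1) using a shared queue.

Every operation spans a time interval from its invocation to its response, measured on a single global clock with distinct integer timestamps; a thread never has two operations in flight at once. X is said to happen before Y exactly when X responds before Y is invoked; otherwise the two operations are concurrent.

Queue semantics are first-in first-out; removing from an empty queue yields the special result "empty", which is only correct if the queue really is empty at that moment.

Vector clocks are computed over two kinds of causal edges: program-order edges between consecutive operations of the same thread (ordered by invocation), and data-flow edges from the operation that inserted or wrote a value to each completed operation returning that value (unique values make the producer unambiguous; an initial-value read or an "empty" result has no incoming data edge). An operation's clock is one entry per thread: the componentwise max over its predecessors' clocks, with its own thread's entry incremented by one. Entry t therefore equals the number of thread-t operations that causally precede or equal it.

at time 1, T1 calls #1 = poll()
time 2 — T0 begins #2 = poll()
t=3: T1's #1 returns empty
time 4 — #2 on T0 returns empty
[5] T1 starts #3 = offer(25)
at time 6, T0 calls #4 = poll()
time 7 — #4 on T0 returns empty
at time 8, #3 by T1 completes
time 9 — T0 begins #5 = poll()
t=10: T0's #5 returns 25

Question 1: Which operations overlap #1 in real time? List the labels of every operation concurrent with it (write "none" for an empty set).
#2

#1 runs from 1 to 3; window-overlapping ops are concurrent
#2 [2,4]: concurrent
#3 [5,8]: after
#4 [6,7]: after
#5 [9,10]: after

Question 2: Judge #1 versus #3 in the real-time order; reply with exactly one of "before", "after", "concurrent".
before

#1 spans [1,3], #3 spans [5,8]
resp(#1)=3 < inv(#3)=5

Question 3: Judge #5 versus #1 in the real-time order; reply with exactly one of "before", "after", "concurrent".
after

#5 spans [9,10], #1 spans [1,3]
resp(#1)=3 < inv(#5)=9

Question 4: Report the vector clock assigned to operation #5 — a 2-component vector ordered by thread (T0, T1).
(3, 2)

#1, invoked 1, has no incoming edges; only T1's bump applies → (0, 1)
#2, invoked 2, has no incoming edges; only T0's bump applies → (1, 0)
invoked at 5, #3 merges VC(#1)=(0, 1) and bumps T1's slot → (0, 2)
invoked at 6, #4 merges VC(#2)=(1, 0) and bumps T0's slot → (2, 0)
invoked at 9, #5 merges VC(#3)=(0, 2), VC(#4)=(2, 0) and bumps T0's slot → (3, 2)
target: VC(#5) = (3, 2)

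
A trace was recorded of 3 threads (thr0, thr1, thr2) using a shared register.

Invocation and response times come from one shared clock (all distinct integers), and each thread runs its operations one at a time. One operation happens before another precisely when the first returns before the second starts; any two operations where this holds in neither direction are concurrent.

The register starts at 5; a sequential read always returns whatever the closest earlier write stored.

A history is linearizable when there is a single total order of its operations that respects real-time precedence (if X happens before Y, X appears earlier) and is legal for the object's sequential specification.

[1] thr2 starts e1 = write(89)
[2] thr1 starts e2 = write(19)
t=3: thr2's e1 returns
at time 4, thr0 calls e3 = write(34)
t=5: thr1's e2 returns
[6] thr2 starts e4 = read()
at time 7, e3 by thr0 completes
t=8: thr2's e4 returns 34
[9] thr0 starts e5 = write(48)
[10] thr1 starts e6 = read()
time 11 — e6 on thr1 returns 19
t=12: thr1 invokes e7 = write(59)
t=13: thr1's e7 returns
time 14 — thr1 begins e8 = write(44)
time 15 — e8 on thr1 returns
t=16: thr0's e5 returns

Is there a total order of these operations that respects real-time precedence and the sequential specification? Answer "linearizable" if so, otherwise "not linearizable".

already the first 11 events (up to e6's response at time 11) admit no linearization; the first 10 still do
the 5 completed operations admit 5 real-time orders; each fails the register replay
including or dropping the 1 pending operation (e5) in any combination fails
e.g. e1, e2, e3, e4, e6 (pending dropped): illegal at step 5, since e6 read() → 19 cannot apply there
e.g. e1, e2, e4, e3, e6 (pending dropped): illegal at step 3, since e4 read() → 34 cannot apply there

not linearizable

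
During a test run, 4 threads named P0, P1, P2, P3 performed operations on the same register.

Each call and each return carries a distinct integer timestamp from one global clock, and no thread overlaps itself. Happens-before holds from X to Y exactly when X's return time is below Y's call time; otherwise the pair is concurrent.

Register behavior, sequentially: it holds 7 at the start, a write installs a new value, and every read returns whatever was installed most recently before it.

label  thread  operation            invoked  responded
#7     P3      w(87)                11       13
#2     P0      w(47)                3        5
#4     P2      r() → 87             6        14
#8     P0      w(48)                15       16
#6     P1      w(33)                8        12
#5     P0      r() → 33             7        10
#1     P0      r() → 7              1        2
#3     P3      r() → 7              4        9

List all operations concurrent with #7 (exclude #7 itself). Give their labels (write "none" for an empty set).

#7 runs from 11 to 13; window-overlapping ops are concurrent
#1 [1,2]: before
#2 [3,5]: before
#3 [4,9]: before
#4 [6,14]: concurrent
#5 [7,10]: before
#6 [8,12]: concurrent
#8 [15,16]: after

#4, #6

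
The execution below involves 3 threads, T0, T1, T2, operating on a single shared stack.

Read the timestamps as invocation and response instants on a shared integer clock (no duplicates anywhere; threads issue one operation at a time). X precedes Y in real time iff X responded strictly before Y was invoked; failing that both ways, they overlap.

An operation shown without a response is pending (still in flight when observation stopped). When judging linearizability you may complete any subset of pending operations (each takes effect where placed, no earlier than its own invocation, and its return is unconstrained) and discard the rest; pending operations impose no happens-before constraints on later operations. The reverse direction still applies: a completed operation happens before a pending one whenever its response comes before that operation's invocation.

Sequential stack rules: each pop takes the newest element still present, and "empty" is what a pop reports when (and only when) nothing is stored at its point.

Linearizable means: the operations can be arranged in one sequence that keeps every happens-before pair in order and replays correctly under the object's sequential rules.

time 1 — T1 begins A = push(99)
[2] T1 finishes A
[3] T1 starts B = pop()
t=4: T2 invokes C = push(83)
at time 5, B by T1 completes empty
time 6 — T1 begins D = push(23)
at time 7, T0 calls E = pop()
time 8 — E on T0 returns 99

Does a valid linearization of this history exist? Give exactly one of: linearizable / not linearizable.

not linearizable

through event 4 a valid linearization exists; event 5 (B responding at time 5) ends that
exhaustive check: the 2 completed stack ops admit one real-time order; illegal
no completion choice of the 1 pending operation (C) rescues it — every subset was tried
e.g. A, B (pending dropped): illegal at step 2, since B pop() → empty cannot apply there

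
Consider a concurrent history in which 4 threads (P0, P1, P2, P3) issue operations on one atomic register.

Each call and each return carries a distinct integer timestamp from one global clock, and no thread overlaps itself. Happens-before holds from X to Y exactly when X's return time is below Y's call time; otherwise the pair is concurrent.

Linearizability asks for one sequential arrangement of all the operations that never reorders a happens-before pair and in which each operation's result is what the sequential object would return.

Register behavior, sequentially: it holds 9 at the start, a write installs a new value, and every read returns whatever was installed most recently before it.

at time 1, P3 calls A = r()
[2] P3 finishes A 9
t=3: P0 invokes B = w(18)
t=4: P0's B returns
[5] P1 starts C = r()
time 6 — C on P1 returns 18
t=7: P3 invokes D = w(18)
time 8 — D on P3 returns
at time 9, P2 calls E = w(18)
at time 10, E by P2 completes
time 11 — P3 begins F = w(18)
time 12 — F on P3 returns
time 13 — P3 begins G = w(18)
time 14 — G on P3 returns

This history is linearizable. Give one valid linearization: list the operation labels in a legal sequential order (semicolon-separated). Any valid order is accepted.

A; B; C; D; E; F; G

after step 1 (A r() → 9): value 9
after step 2 (B w(18)): value 18
after step 3 (C r() → 18): value 18
after step 4 (D w(18)): value 18
after step 5 (E w(18)): value 18
after step 6 (F w(18)): value 18
after step 7 (G w(18)): value 18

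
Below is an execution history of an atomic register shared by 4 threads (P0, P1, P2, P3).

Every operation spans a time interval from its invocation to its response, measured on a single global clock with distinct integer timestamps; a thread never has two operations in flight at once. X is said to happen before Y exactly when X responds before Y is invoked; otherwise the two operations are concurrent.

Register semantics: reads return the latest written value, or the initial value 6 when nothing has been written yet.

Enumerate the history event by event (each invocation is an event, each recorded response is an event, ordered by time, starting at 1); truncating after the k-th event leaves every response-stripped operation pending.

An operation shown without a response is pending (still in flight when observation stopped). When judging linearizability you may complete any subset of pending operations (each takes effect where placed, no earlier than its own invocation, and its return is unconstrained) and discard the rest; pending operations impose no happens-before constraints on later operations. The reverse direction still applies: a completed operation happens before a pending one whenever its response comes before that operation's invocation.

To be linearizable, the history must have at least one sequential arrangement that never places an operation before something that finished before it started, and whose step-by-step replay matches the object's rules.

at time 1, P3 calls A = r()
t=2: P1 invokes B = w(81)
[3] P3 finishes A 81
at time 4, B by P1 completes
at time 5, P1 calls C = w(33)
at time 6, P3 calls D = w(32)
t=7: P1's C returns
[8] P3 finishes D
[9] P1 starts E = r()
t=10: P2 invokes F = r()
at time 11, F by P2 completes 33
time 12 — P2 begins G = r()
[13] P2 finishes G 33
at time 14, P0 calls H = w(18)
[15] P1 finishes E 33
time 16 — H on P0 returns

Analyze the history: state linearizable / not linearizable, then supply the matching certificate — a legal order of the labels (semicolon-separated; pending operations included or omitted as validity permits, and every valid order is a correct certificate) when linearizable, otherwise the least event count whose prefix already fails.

after step 1 (B w(81)): value 81
after step 2 (A r() → 81): value 81
after step 3 (D w(32)): value 32
after step 4 (C w(33)): value 33
after step 5 (E r() → 33): value 33
after step 6 (F r() → 33): value 33
after step 7 (G r() → 33): value 33
after step 8 (H w(18)): value 18

linearizable — witness: B; A; D; C; E; F; G; H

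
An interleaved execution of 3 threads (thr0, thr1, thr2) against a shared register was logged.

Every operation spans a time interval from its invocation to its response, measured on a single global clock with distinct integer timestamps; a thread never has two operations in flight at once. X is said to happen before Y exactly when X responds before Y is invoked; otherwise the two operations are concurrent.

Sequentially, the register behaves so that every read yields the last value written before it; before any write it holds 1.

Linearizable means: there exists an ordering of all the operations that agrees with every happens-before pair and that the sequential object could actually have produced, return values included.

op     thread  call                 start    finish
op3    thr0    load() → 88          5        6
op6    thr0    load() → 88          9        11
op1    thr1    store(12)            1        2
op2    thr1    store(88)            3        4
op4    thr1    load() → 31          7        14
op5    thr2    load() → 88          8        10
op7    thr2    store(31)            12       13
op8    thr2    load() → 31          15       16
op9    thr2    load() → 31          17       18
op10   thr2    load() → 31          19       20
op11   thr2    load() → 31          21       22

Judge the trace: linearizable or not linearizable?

witness order: op1, op2, op3, op5, op6, op7, op4, op8, op9, op10, op11
step 1: op1 store(12) — value 12
step 2: op2 store(88) — value 88
step 3: op3 load() → 88 — value 88
step 4: op5 load() → 88 — value 88
step 5: op6 load() → 88 — value 88
step 6: op7 store(31) — value 31
step 7: op4 load() → 31 — value 31
step 8: op8 load() → 31 — value 31
step 9: op9 load() → 31 — value 31
step 10: op10 load() → 31 — value 31
step 11: op11 load() → 31 — value 31

linearizable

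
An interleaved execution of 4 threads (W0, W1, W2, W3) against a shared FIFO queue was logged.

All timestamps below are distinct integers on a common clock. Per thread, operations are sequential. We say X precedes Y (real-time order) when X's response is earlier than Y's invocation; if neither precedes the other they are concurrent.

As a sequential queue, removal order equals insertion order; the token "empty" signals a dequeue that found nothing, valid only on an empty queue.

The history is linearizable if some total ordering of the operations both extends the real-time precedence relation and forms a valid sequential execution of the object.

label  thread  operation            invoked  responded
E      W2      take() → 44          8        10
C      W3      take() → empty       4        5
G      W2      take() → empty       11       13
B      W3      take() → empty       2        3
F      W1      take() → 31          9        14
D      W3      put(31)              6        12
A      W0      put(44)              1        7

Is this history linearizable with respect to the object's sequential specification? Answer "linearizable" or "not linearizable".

linearizable

a witness: B, C, A, D, E, F, G
1. B take() → empty, leaving queue <>
2. C take() → empty, leaving queue <>
3. A put(44), leaving queue <44>
4. D put(31), leaving queue <44,31>
5. E take() → 44, leaving queue <31>
6. F take() → 31, leaving queue <>
7. G take() → empty, leaving queue <>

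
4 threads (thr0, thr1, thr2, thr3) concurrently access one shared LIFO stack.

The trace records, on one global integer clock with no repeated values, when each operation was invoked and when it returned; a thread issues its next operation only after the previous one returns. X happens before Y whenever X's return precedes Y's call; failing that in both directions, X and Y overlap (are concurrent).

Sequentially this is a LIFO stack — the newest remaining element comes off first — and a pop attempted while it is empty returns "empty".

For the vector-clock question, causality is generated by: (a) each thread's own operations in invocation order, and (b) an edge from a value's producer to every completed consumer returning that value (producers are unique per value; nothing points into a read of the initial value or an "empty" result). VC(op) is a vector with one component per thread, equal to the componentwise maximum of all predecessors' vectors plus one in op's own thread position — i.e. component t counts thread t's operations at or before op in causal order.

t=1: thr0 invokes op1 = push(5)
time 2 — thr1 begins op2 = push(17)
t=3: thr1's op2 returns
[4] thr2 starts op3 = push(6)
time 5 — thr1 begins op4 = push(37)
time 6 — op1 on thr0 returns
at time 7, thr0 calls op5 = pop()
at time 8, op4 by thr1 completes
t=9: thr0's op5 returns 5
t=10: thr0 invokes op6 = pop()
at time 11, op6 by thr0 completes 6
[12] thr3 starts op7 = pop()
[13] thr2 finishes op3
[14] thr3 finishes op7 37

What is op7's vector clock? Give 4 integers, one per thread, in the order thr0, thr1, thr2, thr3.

invoked at 4, op3 has no predecessors; its own thr2 bump gives (0, 0, 1, 0)
invoked at 2, op2 has no predecessors; its own thr1 bump gives (0, 1, 0, 0)
invoked at 1, op1 has no predecessors; its own thr0 bump gives (1, 0, 0, 0)
from VC(op2)=(0, 1, 0, 0), op4 (invoked 5) maxes components and bumps thr1 → (0, 2, 0, 0)
from VC(op1)=(1, 0, 0, 0), op5 (invoked 7) maxes components and bumps thr0 → (2, 0, 0, 0)
from VC(op4)=(0, 2, 0, 0), op7 (invoked 12) maxes components and bumps thr3 → (0, 2, 0, 1)
from VC(op3)=(0, 0, 1, 0), VC(op5)=(2, 0, 0, 0), op6 (invoked 10) maxes components and bumps thr0 → (3, 0, 1, 0)
target: VC(op7) = (0, 2, 0, 1)

(0, 2, 0, 1)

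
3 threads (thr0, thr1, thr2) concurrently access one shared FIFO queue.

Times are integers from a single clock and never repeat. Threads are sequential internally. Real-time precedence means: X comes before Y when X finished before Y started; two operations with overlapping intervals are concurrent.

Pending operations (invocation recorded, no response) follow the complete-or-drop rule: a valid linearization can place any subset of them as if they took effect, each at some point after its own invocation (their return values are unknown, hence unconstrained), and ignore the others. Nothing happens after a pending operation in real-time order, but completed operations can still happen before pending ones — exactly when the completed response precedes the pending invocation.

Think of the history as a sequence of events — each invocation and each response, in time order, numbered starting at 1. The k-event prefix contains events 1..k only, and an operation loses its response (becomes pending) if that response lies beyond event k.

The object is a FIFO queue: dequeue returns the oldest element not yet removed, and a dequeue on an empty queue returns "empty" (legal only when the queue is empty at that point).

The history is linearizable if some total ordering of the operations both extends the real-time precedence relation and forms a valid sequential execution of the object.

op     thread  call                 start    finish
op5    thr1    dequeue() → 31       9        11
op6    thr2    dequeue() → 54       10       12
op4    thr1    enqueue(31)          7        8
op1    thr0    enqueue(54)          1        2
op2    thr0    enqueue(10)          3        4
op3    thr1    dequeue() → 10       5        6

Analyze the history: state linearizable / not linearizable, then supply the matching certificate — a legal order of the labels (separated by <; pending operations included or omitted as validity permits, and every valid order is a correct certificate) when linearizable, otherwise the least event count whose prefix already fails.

through event 5 a valid linearization exists; event 6 (op3 responding at time 6) ends that
one real-time candidate order over the 3 completed operations — the FIFO queue replay rejects it
for example op1, op2, op3 fails at step 3: op3 dequeue() → 10 is not legal there

not linearizable — minimal violating prefix: 6 events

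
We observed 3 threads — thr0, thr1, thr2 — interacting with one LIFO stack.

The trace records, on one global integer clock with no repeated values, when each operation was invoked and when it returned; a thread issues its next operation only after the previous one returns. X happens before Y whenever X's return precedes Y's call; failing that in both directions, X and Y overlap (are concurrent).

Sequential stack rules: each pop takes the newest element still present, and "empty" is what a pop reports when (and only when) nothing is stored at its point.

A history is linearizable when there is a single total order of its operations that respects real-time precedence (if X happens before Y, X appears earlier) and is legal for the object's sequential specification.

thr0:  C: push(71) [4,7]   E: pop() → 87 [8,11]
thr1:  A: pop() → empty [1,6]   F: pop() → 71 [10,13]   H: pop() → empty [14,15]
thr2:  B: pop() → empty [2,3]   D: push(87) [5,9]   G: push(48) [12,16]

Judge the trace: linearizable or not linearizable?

linearizable

a witness: A, B, C, D, E, F, H, G
1. A pop() → empty, leaving stack <>
2. B pop() → empty, leaving stack <>
3. C push(71), leaving stack <71>
4. D push(87), leaving stack <71,87>
5. E pop() → 87, leaving stack <71>
6. F pop() → 71, leaving stack <>
7. H pop() → empty, leaving stack <>
8. G push(48), leaving stack <48>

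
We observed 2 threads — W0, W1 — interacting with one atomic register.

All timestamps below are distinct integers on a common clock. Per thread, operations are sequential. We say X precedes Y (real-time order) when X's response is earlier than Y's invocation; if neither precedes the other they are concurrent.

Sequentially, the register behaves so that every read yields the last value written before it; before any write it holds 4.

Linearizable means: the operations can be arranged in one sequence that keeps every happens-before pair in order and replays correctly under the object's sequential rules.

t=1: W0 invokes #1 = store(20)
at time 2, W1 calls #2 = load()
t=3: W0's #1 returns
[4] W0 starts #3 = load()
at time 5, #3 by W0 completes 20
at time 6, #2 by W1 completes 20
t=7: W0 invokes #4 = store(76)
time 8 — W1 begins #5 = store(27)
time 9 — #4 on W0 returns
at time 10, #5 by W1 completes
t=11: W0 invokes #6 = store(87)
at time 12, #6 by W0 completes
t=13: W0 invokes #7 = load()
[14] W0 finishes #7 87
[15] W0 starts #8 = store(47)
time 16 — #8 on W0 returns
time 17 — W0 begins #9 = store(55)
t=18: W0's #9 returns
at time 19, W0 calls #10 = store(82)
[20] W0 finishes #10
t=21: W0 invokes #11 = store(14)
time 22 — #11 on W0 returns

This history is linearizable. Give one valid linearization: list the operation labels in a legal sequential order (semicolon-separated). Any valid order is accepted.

#1; #2; #3; #4; #5; #6; #7; #8; #9; #10; #11

after step 1 (#1 store(20)): value 20
after step 2 (#2 load() → 20): value 20
after step 3 (#3 load() → 20): value 20
after step 4 (#4 store(76)): value 76
after step 5 (#5 store(27)): value 27
after step 6 (#6 store(87)): value 87
after step 7 (#7 load() → 87): value 87
after step 8 (#8 store(47)): value 47
after step 9 (#9 store(55)): value 55
after step 10 (#10 store(82)): value 82
after step 11 (#11 store(14)): value 14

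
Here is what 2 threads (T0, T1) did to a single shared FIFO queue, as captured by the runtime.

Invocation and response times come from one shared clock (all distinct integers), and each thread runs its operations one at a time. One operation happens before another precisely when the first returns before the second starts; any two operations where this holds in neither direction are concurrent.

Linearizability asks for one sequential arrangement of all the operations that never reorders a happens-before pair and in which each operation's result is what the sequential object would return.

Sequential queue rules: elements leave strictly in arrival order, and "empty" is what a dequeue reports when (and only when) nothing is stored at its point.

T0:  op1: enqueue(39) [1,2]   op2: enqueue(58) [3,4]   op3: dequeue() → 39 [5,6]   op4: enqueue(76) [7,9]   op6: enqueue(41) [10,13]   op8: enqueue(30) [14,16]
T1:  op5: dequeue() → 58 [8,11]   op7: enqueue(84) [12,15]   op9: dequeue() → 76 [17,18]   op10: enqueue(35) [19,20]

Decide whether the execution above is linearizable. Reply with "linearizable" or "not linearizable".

witness order: op1, op2, op3, op4, op5, op6, op7, op8, op9, op10
step 1: op1 enqueue(39) — queue <39>
step 2: op2 enqueue(58) — queue <39,58>
step 3: op3 dequeue() → 39 — queue <58>
step 4: op4 enqueue(76) — queue <58,76>
step 5: op5 dequeue() → 58 — queue <76>
step 6: op6 enqueue(41) — queue <76,41>
step 7: op7 enqueue(84) — queue <76,41,84>
step 8: op8 enqueue(30) — queue <76,41,84,30>
step 9: op9 dequeue() → 76 — queue <41,84,30>
step 10: op10 enqueue(35) — queue <41,84,30,35>

linearizable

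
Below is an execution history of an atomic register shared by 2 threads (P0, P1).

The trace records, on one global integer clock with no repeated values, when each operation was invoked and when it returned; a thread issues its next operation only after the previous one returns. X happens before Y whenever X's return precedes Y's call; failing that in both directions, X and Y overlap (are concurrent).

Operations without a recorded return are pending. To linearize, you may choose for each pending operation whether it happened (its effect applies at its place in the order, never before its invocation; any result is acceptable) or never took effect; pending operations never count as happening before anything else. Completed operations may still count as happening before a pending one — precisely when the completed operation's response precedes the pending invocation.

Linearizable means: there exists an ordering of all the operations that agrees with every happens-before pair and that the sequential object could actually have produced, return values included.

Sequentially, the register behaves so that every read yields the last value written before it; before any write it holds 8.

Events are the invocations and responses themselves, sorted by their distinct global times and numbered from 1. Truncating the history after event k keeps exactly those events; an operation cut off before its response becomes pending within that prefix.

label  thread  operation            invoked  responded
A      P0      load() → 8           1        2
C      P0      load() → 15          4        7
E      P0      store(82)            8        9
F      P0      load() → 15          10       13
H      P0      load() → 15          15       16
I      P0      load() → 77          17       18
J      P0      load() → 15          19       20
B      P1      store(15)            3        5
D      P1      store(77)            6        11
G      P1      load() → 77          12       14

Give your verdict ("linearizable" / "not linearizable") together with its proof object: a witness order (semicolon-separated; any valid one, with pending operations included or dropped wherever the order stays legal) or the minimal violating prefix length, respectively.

not linearizable — minimal violating prefix: 13 events

events 1..12 are fine; event 13 — the response of F at time 13 — makes the prefix non-linearizable
checked exhaustively: 7 real-time-consistent orders of 6 completed operations, zero legal atomic register replays
include/drop combinations of the 1 pending operation (G) were all tried; none helps
one such order, A, B, C, D, E, F (pending dropped), breaks at step 6 where F load() → 15 is illegal
one such order, A, B, C, E, D, F (pending dropped), breaks at step 6 where F load() → 15 is illegal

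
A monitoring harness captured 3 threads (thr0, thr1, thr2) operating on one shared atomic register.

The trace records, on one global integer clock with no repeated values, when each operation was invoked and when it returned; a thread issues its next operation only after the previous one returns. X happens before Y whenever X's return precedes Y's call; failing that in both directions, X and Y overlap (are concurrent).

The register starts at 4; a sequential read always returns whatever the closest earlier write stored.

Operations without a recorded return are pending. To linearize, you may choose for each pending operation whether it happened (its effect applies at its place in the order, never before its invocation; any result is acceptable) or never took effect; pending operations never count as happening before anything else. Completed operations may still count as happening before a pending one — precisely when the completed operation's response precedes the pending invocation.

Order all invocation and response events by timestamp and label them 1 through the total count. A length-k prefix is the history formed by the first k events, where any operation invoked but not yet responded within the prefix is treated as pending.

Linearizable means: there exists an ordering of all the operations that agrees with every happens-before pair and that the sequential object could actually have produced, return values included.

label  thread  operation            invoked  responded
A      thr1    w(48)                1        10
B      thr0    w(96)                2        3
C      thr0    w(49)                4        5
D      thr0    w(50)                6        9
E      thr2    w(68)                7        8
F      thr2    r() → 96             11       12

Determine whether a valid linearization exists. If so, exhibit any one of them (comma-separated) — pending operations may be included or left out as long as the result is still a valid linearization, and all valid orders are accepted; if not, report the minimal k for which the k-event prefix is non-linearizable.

events 1..11 are fine; event 12 — the response of F at time 12 — makes the prefix non-linearizable
10 orders of the 6 completed atomic register ops respect real time; none is legal
sample order A, B, C, D, E, F stalls at step 6 — F r() → 96 has no legal effect
sample order A, B, C, E, D, F stalls at step 6 — F r() → 96 has no legal effect

not linearizable — minimal violating prefix: 12 events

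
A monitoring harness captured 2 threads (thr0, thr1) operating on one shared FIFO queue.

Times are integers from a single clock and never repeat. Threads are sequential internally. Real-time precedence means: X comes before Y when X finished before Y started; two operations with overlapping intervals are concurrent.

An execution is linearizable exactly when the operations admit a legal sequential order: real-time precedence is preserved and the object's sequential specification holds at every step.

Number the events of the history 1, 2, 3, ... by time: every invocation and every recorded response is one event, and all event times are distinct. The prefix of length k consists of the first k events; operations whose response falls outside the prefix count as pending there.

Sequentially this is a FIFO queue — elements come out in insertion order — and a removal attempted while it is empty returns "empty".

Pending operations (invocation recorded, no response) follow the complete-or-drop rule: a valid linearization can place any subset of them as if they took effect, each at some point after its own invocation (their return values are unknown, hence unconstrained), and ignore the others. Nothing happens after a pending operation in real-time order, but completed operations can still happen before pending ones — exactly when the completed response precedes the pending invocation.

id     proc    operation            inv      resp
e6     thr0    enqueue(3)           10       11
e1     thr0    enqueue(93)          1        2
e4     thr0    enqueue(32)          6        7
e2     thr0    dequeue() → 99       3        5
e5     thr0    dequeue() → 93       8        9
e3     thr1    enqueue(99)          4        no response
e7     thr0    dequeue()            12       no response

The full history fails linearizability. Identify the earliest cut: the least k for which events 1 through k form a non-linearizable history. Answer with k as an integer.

one valid order for events 1..4 is e1:
step 1: e1 enqueue(93) — queue <93>
once event 5 joins (e2's response, time 5), exhaustive search finds no witness
completion choices over the 1 pending operation (e3) were checked; none helps
take e1, e2 (pending dropped): step 2 already fails, because e2 dequeue() → 99 cannot occur there

5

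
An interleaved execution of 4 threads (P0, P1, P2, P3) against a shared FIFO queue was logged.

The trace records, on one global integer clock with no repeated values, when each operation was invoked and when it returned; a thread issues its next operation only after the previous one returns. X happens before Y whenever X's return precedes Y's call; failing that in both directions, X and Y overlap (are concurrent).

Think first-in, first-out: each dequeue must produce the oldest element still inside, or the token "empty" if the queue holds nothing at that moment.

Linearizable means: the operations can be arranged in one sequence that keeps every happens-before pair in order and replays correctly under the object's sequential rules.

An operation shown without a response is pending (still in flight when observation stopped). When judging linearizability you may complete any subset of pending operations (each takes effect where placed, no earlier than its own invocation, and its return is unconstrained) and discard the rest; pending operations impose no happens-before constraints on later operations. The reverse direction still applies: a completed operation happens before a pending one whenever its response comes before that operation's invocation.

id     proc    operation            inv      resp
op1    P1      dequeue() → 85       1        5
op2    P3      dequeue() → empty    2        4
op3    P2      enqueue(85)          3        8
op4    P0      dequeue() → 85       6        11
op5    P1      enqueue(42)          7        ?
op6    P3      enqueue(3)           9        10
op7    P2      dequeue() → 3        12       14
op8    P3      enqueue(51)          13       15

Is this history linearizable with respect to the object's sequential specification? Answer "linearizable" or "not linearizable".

not linearizable

events 1..10 are fine; event 11 — the response of op4 at time 11 — makes the prefix non-linearizable
all 14 real-time-respecting orders fail — 5 completed FIFO queue operations, no legal replay
every completion of the 1 pending operation (op5) was checked; none linearizes
sample order op1, op2, op3, op4, op6 (pending dropped) stalls at step 1 — op1 dequeue() → 85 has no legal effect
sample order op1, op2, op3, op6, op4 (pending dropped) stalls at step 1 — op1 dequeue() → 85 has no legal effect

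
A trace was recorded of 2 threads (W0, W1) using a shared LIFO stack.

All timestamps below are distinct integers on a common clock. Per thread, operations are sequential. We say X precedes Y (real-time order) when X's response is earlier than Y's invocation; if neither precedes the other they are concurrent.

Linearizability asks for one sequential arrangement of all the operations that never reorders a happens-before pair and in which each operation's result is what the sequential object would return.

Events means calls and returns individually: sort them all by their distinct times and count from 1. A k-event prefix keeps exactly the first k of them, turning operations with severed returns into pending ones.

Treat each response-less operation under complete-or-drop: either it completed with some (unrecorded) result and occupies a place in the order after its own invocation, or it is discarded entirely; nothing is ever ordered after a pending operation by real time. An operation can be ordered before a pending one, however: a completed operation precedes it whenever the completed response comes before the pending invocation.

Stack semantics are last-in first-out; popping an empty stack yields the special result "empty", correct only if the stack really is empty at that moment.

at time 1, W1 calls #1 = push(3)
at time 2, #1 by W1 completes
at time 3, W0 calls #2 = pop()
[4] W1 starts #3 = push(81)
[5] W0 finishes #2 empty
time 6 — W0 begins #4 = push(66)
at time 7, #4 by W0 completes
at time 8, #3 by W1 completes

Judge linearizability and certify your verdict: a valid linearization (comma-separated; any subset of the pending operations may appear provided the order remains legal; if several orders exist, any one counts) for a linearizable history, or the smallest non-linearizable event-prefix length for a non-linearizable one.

already the first 5 events (up to #2's response at time 5) admit no linearization; the first 4 still do
the sole real-time-consistent order of 2 completed operations fails the LIFO stack replay
no escape via the 1 pending operation (#3): every completion choice fails
sample order #1, #2 (pending dropped) stalls at step 2 — #2 pop() → empty has no legal effect

not linearizable — minimal violating prefix: 5 events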